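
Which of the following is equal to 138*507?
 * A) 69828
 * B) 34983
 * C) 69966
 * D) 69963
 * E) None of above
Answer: C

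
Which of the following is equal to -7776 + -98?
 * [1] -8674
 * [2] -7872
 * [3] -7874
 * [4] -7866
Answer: 3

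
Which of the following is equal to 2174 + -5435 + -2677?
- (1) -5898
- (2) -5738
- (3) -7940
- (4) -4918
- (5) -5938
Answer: 5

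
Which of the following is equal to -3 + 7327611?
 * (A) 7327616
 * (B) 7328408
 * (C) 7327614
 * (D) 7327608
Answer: D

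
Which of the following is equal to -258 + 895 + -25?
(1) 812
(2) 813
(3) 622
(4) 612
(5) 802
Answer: 4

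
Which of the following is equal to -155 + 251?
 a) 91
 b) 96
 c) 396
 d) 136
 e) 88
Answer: b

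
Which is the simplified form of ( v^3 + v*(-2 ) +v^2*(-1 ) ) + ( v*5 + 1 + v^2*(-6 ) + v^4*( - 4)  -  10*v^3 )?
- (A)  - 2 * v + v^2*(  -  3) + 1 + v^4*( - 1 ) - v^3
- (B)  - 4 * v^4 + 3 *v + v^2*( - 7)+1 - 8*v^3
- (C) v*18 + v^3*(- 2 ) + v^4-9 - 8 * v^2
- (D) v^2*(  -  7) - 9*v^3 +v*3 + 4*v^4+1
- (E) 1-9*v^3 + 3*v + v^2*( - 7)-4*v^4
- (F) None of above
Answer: E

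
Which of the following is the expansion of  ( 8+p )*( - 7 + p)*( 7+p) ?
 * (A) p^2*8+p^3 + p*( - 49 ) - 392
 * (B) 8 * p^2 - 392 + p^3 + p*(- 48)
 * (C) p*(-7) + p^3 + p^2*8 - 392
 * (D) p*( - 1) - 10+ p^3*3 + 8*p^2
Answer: A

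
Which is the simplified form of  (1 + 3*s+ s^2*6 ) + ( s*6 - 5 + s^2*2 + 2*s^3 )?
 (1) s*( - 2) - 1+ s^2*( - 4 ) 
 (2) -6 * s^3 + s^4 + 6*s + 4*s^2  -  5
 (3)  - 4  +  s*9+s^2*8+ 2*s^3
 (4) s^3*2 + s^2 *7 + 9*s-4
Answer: 3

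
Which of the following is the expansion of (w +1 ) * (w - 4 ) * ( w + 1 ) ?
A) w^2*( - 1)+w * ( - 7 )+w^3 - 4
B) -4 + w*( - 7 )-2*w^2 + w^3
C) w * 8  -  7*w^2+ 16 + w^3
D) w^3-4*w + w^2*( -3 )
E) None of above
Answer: B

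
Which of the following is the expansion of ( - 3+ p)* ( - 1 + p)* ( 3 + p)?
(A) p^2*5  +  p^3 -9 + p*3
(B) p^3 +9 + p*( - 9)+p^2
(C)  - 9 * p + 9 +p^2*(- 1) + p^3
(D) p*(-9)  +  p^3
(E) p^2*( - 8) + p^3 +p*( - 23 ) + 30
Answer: C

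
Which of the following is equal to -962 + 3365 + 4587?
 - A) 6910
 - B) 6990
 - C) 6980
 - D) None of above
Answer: B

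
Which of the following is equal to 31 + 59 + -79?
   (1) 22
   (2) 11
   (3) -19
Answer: 2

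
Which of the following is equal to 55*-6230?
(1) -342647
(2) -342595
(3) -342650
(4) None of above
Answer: 3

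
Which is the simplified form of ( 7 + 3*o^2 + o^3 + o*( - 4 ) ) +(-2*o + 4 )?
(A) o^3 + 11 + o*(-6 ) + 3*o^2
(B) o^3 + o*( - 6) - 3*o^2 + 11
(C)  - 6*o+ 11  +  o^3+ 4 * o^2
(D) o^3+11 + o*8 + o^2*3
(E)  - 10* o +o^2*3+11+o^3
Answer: A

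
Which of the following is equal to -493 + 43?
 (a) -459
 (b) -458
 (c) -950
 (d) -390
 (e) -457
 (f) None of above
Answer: f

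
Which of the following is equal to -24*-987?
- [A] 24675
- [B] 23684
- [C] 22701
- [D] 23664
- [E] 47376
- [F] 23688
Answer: F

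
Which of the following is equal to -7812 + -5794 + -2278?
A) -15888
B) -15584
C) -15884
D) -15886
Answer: C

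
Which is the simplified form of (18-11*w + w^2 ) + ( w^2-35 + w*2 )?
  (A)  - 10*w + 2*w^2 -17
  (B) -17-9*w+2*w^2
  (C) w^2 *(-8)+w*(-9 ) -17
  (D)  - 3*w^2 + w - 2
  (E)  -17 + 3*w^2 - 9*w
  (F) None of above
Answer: B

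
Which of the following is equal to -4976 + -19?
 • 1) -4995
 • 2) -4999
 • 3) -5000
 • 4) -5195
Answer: 1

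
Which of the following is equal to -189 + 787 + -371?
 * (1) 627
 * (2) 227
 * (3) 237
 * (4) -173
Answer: 2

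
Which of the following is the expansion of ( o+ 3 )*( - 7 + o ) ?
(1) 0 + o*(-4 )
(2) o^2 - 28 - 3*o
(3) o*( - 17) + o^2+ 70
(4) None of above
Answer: 4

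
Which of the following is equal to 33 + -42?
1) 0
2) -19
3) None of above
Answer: 3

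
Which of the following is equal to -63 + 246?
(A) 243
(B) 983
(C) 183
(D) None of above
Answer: C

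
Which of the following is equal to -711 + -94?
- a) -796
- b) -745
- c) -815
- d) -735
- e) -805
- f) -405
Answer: e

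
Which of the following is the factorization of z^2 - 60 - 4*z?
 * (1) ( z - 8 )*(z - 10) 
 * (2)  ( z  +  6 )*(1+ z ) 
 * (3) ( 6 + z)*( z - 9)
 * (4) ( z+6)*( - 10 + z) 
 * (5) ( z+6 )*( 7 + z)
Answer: 4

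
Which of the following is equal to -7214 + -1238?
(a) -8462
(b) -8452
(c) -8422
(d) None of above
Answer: b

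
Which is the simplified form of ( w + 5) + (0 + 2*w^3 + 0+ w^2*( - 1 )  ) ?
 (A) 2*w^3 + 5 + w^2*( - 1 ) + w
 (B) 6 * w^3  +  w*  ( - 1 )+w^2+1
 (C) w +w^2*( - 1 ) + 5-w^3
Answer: A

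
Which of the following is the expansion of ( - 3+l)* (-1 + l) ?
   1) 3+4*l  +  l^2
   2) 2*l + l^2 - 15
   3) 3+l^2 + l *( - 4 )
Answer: 3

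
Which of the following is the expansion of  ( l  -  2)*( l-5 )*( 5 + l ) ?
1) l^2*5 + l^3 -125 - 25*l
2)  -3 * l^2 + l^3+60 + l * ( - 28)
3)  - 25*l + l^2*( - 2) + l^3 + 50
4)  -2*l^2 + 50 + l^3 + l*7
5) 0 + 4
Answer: 3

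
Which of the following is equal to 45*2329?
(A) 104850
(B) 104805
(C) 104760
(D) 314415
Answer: B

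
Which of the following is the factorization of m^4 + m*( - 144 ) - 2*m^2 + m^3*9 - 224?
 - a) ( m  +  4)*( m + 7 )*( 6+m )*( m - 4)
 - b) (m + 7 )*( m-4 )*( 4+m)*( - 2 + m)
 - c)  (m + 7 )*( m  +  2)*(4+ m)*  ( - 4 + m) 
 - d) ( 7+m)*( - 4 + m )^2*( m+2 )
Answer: c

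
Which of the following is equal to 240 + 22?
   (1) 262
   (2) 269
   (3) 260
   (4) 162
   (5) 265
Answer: 1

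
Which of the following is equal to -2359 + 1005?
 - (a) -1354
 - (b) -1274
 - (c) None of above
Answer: a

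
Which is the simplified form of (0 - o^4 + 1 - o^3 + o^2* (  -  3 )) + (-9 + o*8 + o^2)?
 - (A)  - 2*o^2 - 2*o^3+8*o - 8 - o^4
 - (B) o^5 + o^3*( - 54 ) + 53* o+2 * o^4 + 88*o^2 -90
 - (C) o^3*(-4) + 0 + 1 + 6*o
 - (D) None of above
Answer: D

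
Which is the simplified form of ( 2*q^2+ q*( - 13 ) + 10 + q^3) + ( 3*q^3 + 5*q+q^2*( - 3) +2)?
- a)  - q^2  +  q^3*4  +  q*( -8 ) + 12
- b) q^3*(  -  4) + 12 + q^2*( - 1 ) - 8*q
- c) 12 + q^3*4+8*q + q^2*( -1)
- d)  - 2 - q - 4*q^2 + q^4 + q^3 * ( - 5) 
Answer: a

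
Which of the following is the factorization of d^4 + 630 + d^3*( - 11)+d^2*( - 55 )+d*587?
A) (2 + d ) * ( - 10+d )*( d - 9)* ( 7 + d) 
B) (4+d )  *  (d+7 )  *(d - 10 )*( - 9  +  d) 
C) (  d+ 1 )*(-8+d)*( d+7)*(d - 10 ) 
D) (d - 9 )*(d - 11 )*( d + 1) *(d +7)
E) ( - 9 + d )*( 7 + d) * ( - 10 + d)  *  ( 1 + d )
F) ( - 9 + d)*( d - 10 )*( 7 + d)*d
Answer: E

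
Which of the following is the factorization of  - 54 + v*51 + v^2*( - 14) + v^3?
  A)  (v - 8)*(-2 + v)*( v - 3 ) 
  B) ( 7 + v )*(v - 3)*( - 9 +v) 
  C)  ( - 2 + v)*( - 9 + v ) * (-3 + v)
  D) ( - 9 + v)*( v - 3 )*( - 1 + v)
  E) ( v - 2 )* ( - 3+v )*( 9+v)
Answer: C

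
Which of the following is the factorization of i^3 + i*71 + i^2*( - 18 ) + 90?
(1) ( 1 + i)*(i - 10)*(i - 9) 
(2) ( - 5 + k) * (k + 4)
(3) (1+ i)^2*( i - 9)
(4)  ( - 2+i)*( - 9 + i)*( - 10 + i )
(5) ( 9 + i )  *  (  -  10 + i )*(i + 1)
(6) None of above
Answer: 1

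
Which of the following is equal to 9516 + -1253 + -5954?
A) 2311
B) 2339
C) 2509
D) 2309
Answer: D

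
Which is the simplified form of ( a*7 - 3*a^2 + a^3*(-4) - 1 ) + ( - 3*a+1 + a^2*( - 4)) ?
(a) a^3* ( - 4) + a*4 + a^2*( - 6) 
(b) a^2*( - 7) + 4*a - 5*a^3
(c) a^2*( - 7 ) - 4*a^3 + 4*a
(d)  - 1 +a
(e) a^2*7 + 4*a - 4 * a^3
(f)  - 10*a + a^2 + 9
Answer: c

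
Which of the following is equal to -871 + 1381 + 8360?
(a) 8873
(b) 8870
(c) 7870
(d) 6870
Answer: b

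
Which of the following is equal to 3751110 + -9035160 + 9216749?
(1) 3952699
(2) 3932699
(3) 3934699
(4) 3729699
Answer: 2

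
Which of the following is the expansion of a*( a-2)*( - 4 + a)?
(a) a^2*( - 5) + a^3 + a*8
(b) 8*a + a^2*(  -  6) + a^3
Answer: b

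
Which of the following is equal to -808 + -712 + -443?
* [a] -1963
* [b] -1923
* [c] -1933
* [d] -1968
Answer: a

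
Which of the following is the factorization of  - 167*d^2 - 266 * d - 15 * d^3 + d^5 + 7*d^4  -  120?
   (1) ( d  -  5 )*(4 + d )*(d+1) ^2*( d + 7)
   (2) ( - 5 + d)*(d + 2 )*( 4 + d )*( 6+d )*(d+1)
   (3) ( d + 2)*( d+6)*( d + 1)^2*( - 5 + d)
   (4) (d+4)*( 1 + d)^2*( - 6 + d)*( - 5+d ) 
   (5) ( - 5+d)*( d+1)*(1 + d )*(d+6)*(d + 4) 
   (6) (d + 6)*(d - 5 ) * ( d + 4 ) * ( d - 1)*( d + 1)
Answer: 5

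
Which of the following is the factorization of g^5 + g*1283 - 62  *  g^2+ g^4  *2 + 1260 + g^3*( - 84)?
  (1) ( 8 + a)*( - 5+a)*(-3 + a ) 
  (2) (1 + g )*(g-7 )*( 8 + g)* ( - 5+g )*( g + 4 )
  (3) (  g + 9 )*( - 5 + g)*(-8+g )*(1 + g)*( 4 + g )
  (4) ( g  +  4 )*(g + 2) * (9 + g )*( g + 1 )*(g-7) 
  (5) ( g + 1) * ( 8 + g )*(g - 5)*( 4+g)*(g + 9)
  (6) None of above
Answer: 6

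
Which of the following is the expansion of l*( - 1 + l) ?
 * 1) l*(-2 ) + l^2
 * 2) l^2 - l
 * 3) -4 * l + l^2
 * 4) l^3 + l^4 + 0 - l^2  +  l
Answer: 2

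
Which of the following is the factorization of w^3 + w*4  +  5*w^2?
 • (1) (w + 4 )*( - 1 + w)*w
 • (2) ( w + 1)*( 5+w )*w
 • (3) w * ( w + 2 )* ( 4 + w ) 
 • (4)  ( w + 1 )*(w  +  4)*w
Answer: 4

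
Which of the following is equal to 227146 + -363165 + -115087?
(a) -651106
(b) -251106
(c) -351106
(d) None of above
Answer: b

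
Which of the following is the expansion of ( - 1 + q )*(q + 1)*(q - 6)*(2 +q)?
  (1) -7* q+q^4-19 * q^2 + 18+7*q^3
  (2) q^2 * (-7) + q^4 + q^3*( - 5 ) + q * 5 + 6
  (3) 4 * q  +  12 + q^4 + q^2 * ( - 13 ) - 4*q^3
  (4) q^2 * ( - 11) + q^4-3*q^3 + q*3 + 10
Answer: 3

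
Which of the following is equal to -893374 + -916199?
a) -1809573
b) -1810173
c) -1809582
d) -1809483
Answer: a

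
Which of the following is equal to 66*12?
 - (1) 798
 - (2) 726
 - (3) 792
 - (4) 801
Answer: 3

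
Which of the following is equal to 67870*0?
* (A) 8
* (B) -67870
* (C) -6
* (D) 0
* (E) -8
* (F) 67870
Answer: D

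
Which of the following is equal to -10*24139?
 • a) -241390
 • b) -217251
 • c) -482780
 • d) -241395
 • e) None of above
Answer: a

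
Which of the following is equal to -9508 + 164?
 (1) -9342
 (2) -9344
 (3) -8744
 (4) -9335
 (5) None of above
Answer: 2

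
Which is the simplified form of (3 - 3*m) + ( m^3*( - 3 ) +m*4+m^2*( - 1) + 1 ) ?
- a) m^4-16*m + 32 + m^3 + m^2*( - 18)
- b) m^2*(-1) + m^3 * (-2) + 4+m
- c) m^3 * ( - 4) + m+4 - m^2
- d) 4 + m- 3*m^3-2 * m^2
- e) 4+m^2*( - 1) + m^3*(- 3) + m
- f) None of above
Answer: e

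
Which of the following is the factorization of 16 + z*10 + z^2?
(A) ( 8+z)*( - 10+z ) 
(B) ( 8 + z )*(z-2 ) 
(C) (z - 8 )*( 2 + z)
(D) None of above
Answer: D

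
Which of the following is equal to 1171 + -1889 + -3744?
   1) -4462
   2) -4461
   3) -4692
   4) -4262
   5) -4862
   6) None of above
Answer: 1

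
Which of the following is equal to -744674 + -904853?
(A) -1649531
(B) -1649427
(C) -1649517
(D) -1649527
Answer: D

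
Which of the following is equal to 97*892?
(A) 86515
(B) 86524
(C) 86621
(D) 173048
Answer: B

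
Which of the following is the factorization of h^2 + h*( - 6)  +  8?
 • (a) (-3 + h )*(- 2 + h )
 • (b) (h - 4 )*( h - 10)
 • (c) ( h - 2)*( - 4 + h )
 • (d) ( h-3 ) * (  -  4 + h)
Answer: c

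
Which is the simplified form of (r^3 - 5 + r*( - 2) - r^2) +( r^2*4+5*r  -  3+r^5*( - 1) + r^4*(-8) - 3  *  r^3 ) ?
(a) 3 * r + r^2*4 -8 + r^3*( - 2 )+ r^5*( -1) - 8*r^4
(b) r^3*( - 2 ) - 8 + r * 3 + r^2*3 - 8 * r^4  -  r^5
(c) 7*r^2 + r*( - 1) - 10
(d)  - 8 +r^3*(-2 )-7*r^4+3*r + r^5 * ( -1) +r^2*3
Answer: b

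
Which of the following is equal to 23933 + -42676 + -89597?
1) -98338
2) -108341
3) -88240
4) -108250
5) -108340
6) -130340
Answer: 5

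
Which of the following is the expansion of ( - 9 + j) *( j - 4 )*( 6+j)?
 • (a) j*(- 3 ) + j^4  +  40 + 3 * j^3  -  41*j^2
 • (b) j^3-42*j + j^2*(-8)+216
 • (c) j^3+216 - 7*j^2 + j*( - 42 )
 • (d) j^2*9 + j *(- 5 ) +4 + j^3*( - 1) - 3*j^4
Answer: c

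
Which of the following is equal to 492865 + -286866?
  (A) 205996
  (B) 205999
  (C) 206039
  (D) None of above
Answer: B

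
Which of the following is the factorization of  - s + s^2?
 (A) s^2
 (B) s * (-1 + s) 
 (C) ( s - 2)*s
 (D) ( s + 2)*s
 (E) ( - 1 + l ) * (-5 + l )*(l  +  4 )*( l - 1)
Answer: B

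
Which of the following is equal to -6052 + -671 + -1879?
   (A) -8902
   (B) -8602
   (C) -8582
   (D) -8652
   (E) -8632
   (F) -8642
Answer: B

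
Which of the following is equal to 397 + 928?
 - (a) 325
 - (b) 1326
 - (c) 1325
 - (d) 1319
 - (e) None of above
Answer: c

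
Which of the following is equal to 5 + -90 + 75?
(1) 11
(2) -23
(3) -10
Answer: 3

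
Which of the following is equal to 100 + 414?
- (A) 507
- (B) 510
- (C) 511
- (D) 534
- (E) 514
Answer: E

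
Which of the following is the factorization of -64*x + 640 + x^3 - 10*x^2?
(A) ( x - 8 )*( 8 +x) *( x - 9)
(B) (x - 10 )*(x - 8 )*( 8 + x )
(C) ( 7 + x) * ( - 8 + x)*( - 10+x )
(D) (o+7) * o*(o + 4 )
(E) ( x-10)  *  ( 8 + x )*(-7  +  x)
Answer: B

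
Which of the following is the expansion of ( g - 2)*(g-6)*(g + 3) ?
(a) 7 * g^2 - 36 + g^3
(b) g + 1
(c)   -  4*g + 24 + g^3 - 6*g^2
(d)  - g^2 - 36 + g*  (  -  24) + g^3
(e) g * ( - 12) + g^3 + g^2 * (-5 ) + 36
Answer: e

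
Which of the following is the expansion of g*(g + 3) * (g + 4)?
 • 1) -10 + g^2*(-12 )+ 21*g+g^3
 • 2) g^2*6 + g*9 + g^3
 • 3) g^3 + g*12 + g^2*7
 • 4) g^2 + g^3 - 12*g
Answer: 3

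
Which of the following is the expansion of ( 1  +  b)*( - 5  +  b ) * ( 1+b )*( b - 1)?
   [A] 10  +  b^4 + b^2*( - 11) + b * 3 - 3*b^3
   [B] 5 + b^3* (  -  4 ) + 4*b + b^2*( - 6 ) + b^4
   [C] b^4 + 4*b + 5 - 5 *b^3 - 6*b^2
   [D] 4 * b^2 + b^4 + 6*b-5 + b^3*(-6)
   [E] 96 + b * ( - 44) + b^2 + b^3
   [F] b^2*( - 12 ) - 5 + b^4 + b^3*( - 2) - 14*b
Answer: B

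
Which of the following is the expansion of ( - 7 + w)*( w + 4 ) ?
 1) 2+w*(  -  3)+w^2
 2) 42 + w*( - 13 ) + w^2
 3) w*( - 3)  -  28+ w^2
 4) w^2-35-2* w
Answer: 3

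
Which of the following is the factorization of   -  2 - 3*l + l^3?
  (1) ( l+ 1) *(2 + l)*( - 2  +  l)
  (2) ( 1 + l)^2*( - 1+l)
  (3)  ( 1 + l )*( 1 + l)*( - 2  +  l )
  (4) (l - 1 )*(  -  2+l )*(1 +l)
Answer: 3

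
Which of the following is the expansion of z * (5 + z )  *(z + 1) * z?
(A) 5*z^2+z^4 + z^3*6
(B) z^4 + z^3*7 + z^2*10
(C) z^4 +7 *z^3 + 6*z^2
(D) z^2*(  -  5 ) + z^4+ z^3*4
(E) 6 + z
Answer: A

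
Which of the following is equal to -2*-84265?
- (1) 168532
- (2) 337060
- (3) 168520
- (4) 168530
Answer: 4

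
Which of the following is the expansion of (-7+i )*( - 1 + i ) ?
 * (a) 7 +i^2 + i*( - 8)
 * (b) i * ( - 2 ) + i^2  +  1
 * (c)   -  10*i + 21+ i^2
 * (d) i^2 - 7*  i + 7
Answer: a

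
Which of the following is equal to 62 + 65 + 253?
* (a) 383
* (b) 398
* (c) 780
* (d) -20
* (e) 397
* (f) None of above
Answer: f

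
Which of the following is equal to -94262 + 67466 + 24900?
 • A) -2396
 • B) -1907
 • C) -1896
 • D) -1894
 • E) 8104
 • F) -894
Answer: C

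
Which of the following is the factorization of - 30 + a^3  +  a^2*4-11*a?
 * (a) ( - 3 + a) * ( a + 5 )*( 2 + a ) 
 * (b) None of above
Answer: a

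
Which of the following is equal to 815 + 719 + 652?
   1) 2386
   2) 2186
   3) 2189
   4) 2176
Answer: 2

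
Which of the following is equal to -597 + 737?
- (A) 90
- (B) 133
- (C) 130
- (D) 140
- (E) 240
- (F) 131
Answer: D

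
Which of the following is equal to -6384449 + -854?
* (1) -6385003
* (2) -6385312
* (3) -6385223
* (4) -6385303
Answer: 4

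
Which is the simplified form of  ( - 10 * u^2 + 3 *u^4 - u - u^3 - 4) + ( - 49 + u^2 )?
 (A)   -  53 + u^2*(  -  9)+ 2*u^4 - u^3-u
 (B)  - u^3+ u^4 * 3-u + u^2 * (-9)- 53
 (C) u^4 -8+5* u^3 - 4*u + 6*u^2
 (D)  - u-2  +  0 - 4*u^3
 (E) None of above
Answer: B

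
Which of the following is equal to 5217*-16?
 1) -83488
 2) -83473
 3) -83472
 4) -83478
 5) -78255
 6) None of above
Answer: 3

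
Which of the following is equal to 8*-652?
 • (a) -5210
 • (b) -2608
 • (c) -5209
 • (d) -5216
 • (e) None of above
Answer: d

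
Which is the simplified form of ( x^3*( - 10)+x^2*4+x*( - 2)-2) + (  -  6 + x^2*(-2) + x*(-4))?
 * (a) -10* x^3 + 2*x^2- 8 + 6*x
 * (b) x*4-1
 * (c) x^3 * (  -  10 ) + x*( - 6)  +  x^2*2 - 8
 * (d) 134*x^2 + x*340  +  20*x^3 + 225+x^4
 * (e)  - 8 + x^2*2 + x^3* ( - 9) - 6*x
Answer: c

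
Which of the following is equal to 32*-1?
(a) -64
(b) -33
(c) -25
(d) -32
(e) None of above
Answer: d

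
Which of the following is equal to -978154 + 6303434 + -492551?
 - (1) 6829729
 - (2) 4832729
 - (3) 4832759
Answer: 2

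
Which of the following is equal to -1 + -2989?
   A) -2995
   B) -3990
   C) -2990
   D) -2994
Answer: C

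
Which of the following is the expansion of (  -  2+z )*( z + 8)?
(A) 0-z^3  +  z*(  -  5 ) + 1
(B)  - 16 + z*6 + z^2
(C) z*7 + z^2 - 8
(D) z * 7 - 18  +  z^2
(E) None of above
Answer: B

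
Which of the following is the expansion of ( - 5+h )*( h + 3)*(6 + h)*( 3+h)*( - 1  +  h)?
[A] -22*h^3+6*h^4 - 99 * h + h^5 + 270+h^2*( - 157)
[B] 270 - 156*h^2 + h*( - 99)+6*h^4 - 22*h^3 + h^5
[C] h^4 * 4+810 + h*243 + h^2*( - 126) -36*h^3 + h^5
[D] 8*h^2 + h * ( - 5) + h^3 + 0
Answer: B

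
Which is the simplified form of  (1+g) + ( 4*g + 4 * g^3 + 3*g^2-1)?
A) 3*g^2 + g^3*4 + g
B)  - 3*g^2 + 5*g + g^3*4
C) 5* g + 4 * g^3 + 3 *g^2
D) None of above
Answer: C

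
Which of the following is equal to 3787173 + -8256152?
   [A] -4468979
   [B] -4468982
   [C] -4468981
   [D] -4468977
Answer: A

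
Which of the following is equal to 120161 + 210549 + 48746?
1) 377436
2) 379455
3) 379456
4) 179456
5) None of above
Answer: 3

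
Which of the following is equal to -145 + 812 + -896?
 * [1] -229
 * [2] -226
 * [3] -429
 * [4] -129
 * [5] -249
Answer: 1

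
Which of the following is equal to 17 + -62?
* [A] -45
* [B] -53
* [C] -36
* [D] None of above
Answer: A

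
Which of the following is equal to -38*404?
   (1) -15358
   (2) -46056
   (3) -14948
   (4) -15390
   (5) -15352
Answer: 5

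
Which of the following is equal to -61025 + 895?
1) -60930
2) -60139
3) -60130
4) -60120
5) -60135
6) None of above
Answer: 3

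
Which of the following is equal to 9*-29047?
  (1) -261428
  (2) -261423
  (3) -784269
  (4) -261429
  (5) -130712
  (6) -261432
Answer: 2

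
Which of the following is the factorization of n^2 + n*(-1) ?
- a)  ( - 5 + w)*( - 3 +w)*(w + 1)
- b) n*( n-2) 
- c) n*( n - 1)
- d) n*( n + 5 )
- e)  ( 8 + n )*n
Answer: c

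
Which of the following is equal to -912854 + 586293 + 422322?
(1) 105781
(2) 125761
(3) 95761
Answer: 3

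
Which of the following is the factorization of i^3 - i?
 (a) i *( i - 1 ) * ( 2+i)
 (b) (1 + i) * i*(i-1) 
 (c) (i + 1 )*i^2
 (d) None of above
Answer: b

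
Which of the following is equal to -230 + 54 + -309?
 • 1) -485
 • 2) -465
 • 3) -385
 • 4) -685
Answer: 1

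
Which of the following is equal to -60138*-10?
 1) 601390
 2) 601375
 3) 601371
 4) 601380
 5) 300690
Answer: 4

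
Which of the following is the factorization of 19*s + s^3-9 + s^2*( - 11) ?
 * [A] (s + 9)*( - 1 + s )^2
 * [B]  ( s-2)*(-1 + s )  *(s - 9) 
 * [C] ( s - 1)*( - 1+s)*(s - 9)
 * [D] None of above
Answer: C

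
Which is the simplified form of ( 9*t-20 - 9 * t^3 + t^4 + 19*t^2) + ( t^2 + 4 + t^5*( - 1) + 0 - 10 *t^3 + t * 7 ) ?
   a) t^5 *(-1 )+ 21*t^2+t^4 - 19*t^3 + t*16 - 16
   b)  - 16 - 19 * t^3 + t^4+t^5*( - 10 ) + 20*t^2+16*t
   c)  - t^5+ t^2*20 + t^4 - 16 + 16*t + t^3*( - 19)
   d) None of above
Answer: c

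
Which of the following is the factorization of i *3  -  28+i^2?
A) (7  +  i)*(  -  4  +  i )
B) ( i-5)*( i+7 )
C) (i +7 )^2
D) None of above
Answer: A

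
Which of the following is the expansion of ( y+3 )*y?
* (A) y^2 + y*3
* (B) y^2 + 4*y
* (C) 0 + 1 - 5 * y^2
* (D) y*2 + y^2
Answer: A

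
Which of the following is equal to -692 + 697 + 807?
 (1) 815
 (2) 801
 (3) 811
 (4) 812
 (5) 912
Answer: 4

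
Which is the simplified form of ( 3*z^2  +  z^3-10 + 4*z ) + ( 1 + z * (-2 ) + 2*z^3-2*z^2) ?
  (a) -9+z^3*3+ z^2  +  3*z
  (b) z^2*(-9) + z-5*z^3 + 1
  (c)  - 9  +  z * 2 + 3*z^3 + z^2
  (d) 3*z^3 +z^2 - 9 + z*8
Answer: c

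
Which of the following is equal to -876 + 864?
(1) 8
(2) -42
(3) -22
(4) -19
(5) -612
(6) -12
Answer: 6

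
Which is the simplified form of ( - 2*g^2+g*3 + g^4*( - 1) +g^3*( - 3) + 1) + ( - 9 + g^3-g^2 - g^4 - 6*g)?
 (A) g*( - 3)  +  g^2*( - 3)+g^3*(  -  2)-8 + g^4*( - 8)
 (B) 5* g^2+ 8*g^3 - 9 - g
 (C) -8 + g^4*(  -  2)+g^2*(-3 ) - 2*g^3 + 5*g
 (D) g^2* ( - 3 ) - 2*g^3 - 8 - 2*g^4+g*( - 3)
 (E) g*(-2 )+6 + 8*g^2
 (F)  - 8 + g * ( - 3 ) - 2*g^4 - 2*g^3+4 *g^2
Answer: D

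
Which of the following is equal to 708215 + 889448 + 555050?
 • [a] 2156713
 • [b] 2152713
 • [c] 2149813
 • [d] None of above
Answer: b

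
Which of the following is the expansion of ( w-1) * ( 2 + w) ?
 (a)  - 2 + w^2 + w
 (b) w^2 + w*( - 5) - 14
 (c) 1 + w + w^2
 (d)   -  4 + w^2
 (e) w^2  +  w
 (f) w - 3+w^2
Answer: a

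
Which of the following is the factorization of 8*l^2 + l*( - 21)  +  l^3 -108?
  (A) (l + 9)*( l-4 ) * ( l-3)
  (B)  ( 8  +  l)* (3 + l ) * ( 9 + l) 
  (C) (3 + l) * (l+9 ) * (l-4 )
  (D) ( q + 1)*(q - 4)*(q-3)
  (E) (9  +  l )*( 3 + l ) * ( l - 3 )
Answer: C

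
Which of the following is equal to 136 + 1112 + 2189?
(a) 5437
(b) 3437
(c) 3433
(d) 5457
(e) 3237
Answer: b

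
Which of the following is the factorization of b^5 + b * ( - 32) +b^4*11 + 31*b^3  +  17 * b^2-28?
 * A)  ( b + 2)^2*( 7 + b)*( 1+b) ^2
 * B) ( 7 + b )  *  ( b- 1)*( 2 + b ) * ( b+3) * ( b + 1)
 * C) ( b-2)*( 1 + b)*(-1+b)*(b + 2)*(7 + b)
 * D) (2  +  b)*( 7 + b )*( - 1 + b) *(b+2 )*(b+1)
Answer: D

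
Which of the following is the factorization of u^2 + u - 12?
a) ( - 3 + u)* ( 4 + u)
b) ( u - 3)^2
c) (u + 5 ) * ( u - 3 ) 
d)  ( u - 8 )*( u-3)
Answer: a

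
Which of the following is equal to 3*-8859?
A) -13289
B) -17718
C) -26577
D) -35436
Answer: C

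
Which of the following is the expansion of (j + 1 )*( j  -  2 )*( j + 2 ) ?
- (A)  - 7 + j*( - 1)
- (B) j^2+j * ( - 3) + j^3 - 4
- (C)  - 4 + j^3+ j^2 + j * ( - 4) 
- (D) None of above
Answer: C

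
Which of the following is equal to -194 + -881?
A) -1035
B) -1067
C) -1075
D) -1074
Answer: C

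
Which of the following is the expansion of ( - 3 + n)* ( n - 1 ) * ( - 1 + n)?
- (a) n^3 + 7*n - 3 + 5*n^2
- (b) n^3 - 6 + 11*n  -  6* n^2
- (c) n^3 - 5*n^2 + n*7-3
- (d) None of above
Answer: c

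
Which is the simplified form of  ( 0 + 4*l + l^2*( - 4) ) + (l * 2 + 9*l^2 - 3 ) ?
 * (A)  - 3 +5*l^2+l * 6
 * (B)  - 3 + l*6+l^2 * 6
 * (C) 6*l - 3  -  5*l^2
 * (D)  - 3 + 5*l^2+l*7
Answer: A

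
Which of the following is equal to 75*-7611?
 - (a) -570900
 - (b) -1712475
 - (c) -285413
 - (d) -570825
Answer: d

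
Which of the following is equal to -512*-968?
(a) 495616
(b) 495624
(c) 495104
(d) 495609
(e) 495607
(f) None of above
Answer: a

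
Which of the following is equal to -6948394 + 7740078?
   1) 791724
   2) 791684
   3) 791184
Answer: 2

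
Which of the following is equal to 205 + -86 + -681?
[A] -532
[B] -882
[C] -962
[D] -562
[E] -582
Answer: D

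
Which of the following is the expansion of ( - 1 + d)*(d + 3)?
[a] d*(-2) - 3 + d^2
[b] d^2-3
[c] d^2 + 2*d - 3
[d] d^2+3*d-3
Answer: c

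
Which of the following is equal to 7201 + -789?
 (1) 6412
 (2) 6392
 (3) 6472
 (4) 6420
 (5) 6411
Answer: 1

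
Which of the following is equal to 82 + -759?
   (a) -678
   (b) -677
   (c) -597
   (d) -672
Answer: b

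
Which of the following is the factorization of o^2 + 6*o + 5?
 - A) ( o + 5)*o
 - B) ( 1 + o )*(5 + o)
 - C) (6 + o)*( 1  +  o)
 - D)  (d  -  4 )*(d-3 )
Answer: B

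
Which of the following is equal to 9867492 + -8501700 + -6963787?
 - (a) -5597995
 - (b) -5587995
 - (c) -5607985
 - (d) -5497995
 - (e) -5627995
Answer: a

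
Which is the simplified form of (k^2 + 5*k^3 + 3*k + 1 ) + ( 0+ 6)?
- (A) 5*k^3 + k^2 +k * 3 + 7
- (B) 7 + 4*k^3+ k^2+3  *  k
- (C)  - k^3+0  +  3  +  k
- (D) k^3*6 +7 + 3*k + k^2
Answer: A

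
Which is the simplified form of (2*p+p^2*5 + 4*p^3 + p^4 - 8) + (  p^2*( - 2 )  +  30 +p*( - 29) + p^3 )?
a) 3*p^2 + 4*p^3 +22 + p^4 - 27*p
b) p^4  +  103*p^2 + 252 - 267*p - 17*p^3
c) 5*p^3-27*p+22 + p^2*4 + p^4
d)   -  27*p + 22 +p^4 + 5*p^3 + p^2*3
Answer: d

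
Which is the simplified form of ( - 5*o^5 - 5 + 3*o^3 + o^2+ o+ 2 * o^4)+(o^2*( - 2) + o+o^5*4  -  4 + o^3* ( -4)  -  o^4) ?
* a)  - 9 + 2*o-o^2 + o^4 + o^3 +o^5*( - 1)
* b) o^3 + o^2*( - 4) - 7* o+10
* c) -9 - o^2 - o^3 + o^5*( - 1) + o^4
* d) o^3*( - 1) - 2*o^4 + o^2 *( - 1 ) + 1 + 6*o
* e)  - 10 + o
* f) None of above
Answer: f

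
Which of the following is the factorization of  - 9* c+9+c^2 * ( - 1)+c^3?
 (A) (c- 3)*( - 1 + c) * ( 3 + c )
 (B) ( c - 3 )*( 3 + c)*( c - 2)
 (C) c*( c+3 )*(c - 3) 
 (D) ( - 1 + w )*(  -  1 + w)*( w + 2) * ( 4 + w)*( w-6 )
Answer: A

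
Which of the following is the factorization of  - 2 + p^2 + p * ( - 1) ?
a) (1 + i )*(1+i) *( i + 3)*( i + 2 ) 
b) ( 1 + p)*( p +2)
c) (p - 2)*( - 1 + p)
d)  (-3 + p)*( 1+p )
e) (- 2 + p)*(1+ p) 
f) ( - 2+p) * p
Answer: e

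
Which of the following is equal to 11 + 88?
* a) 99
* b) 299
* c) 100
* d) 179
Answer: a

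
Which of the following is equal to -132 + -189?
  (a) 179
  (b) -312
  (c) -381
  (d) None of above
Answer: d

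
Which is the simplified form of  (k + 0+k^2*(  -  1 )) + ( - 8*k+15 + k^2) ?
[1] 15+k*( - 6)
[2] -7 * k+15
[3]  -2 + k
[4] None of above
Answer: 2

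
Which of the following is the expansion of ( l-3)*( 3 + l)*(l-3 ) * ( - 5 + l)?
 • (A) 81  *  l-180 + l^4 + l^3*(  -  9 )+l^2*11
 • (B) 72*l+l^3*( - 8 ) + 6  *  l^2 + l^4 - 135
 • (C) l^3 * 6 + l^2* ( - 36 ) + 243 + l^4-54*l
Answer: B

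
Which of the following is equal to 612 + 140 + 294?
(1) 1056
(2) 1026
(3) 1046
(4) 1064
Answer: 3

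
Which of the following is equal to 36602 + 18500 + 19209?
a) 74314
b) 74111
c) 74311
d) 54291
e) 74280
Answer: c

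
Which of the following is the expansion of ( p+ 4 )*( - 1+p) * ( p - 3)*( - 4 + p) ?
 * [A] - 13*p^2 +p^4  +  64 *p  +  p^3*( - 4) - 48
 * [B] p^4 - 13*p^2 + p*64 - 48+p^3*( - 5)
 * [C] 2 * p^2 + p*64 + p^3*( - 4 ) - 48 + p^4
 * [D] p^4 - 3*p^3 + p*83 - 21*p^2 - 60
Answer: A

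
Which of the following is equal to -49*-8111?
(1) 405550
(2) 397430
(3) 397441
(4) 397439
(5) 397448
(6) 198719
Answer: 4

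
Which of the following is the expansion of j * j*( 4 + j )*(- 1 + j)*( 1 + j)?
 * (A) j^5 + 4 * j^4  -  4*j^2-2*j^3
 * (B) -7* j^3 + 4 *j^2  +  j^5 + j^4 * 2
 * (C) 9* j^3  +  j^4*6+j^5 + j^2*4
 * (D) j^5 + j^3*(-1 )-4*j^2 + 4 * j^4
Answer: D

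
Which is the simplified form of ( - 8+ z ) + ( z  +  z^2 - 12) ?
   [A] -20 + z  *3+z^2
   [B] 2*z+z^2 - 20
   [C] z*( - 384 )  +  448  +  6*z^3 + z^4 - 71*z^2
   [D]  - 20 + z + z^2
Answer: B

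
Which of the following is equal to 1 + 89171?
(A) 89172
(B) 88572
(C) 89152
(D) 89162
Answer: A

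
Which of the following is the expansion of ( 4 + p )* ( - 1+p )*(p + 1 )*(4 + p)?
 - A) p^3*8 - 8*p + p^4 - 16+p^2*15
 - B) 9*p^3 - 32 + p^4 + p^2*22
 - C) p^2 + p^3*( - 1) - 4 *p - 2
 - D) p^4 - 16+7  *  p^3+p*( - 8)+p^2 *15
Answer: A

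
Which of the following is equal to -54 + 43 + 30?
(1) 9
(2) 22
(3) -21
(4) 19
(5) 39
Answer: 4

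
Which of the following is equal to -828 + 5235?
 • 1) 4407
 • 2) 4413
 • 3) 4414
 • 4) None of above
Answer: 1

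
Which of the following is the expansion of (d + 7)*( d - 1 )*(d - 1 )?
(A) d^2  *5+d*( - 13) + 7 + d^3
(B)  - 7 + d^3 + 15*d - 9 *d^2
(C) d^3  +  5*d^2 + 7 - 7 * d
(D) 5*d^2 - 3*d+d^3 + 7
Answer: A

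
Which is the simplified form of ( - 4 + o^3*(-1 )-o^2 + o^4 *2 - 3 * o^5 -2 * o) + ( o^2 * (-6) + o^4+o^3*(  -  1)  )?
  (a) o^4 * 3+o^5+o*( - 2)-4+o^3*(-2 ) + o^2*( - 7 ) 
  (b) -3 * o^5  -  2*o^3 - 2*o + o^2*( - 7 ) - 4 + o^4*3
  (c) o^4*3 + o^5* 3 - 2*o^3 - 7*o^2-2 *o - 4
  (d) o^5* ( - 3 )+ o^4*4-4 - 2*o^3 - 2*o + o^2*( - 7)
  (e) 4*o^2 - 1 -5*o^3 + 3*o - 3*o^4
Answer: b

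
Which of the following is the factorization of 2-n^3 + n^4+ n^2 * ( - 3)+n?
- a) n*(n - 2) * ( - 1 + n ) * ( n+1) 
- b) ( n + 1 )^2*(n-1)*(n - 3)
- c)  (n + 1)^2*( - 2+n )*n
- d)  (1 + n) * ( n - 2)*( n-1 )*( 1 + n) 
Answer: d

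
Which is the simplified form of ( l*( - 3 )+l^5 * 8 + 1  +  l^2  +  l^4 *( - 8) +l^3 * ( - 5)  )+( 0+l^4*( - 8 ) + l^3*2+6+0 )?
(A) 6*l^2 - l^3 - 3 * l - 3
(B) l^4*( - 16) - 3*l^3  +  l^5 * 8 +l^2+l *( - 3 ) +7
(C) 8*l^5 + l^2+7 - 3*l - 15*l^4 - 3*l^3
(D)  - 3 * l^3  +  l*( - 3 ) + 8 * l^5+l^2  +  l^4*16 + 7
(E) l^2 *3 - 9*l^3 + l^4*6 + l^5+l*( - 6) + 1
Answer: B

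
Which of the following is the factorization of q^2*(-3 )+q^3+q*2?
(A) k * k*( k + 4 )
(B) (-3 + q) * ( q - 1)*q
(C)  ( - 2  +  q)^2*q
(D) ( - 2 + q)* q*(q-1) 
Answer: D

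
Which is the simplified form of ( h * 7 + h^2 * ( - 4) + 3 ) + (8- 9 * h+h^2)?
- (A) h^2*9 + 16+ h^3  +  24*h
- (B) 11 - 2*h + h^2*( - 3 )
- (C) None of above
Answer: B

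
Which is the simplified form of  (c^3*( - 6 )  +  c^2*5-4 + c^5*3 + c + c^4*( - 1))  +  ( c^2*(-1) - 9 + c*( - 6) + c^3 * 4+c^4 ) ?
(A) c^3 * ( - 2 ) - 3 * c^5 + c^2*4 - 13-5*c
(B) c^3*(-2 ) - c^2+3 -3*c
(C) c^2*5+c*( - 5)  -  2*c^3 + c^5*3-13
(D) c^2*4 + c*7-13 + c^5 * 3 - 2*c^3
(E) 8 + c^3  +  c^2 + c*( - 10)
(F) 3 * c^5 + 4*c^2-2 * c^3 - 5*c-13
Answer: F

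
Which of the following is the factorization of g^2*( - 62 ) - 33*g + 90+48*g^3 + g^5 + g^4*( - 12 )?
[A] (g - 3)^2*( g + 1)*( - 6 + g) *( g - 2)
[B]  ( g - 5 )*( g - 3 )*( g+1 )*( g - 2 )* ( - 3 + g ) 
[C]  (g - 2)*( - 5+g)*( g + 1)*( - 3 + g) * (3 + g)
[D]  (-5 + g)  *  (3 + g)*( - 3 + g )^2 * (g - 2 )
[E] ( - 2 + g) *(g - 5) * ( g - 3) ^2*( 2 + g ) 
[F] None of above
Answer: B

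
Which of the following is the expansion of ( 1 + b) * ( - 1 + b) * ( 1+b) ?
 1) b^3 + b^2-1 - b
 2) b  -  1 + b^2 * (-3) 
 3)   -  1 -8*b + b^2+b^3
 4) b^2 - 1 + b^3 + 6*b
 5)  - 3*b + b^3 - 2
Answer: 1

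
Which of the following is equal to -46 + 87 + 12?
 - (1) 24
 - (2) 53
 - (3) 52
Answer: 2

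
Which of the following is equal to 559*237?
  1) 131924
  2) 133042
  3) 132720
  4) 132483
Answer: 4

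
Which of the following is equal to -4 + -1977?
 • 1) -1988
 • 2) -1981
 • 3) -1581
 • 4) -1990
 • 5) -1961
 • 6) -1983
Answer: 2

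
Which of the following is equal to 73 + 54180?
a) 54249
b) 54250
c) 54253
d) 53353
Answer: c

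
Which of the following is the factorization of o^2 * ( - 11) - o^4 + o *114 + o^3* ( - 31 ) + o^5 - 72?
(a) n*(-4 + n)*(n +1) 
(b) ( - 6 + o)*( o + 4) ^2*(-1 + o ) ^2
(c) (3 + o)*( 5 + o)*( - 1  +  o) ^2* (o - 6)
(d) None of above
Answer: d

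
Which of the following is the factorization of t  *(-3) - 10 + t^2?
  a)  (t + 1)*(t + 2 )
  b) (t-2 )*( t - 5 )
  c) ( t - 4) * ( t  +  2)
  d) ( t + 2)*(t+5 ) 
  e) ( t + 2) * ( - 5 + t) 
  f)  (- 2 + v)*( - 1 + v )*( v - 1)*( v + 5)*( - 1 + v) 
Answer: e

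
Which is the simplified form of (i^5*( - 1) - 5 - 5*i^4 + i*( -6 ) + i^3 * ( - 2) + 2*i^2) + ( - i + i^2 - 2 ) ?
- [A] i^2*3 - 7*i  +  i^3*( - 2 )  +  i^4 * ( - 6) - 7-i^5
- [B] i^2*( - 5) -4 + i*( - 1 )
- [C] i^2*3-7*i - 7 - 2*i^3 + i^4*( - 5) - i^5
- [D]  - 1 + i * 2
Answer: C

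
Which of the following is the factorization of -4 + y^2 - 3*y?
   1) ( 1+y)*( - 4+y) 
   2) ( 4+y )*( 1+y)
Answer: 1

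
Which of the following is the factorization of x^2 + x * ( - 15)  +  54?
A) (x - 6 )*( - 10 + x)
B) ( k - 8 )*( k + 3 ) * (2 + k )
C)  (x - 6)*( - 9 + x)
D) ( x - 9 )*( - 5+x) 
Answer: C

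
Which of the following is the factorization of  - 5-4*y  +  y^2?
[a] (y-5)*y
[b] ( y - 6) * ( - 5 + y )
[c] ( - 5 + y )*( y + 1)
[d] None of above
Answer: c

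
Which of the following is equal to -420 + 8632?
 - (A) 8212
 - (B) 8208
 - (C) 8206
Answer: A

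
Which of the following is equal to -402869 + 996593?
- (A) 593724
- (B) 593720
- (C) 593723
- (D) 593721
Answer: A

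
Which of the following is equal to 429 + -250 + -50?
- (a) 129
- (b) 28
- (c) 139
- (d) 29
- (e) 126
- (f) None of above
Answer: a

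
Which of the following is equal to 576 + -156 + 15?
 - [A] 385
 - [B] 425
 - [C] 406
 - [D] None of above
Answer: D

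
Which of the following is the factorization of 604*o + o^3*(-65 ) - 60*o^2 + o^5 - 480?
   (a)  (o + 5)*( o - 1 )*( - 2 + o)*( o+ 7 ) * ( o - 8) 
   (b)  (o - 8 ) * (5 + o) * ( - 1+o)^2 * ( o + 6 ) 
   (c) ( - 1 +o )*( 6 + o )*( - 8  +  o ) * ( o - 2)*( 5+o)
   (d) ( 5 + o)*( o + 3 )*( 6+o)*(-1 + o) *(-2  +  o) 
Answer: c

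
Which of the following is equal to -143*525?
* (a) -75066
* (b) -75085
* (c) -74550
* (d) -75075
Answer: d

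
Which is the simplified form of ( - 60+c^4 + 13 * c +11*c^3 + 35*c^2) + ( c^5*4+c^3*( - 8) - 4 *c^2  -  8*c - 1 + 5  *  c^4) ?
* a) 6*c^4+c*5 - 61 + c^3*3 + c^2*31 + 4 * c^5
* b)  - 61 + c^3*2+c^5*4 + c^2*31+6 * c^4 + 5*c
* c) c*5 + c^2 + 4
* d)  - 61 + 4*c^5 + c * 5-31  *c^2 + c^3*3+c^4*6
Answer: a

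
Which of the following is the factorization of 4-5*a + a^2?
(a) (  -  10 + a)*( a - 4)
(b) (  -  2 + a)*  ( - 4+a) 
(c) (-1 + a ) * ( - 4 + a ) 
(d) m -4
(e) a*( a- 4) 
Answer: c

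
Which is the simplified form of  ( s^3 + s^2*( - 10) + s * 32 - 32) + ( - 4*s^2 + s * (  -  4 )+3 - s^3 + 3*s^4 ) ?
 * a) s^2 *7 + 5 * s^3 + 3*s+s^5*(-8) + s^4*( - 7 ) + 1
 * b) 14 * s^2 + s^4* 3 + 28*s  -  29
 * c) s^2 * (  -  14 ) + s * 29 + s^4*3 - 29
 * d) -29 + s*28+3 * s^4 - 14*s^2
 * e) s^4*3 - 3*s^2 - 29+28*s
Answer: d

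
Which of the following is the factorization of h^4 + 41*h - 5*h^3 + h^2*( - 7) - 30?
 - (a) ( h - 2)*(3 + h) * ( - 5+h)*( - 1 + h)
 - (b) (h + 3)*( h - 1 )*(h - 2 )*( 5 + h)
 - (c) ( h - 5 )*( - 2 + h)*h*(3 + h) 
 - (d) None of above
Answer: a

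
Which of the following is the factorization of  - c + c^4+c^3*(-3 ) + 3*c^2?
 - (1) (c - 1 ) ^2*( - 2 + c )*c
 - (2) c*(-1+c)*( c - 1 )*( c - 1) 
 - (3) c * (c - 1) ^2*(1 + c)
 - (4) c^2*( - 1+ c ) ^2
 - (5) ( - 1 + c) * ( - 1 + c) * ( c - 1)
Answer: 2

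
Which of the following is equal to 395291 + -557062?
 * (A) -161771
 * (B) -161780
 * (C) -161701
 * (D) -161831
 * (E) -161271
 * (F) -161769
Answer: A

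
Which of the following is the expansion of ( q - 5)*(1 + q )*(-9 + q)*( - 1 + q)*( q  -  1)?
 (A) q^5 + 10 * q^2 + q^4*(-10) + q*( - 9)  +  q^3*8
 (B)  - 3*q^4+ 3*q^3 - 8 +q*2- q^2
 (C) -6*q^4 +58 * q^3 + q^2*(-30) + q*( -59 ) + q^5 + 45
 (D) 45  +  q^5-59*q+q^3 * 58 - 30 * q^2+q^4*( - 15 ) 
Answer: D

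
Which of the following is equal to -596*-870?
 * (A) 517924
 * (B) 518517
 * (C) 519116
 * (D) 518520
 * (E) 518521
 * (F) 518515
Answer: D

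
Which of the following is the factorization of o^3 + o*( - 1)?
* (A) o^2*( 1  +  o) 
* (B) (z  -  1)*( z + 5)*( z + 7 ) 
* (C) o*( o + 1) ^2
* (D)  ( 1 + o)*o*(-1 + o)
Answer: D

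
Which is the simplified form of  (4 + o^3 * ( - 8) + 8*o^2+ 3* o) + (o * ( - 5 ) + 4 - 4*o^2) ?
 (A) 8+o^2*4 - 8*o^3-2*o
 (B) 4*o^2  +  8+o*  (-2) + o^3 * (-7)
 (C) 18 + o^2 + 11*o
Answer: A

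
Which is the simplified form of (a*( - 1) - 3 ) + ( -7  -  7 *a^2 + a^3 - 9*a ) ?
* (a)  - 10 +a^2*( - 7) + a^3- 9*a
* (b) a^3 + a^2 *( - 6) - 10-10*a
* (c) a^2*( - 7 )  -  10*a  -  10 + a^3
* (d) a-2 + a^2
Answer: c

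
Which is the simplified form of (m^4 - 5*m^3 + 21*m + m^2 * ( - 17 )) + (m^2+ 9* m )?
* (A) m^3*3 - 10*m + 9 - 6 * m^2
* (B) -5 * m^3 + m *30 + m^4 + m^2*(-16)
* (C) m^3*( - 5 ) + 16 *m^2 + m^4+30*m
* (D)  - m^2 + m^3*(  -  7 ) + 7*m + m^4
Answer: B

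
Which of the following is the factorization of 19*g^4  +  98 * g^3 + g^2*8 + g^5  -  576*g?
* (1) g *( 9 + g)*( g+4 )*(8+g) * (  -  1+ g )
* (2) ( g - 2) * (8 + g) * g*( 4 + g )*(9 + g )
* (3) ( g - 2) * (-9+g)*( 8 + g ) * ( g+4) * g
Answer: 2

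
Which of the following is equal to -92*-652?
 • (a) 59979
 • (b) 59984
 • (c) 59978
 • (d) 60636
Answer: b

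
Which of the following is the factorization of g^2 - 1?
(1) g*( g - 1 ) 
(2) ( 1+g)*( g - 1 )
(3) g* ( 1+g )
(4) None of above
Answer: 2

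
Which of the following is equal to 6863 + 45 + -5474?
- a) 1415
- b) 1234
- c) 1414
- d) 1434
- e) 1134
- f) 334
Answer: d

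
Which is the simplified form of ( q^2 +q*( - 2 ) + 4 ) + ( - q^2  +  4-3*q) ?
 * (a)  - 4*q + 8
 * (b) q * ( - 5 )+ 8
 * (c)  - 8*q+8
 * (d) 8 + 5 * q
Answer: b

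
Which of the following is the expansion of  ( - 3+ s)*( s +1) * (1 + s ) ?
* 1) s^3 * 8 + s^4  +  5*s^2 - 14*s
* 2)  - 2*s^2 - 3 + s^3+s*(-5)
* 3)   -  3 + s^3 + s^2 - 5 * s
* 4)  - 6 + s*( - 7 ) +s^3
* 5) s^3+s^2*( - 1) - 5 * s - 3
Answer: 5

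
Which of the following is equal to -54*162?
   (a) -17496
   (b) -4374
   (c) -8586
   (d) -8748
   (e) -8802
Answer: d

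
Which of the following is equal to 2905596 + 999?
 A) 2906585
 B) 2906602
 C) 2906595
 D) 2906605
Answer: C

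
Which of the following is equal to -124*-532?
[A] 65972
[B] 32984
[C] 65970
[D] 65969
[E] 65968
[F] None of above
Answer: E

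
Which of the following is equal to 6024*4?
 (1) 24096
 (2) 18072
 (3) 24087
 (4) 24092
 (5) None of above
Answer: 1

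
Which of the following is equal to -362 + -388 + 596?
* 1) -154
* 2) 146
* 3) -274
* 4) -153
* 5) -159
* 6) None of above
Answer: 1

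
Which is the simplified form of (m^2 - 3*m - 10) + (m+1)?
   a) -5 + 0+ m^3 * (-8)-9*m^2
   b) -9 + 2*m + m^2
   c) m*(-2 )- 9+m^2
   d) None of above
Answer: c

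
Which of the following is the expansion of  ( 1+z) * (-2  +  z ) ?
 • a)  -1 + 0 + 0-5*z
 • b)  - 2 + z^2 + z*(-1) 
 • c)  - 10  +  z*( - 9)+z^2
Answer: b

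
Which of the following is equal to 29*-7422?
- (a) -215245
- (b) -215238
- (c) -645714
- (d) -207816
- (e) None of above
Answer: b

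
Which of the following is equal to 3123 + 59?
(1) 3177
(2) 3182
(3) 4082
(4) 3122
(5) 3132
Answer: 2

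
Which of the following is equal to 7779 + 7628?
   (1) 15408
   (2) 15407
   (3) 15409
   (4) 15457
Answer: 2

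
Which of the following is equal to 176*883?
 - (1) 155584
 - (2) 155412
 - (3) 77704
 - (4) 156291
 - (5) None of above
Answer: 5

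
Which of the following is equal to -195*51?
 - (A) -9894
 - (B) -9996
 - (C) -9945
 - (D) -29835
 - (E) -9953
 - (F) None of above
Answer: C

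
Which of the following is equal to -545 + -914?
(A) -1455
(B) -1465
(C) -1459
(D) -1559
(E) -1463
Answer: C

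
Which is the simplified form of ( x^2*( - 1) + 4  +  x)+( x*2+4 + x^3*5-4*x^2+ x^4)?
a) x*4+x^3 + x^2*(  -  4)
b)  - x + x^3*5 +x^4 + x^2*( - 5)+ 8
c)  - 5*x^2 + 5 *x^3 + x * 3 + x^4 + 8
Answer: c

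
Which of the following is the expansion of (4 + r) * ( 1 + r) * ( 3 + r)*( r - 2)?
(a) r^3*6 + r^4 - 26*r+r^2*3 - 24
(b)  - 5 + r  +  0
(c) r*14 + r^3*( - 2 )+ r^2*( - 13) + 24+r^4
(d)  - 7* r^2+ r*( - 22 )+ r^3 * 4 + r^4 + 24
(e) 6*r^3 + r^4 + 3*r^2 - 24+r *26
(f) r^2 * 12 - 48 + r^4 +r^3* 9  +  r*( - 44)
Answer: a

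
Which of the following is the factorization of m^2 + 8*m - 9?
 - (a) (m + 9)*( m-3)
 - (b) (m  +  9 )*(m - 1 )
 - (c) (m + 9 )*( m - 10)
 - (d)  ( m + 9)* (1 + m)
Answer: b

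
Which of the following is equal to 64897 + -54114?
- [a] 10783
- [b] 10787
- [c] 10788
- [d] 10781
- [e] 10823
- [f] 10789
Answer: a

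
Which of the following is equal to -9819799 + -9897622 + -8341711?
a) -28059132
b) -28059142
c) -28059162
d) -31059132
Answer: a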